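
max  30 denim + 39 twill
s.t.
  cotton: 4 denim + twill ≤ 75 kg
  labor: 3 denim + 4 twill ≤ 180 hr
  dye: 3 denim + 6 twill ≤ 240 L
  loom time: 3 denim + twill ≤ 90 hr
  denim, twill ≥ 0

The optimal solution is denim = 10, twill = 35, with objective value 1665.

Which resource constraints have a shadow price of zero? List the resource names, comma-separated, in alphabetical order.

cotton: 75/75 (binding)
labor: 170/180 (slack 10)
dye: 240/240 (binding)
loom time: 65/90 (slack 25)
By complementary slackness, a constraint with positive slack has shadow price 0 → labor, loom time.

labor, loom time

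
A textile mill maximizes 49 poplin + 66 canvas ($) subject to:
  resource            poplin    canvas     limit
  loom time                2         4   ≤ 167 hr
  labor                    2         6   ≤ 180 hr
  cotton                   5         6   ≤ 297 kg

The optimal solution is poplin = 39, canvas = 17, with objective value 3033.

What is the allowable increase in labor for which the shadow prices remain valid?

Binding constraints: labor, cotton. The basis is B = [[2,6],[5,6]] with det -18.
Per unit increase in labor, x* moves by d = (-0.3333, 0.2778).
The basis stays optimal until loom time becomes binding; allowable increase = 47.25 hr.

47.25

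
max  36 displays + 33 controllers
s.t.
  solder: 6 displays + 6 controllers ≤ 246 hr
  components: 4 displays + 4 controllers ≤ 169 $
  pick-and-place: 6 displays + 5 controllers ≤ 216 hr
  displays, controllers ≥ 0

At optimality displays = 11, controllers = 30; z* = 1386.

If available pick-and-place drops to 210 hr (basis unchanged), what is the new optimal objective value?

Check each constraint at x*: solder 246/246 (tight); components 164/169 (slack 5); pick-and-place 216/216 (tight).
Slack constraints have shadow price 0 (complementary slackness).
Dual feasibility on the basic columns requires 6·y_solder + 6·y_pick-and-place = 36, 6·y_solder + 5·y_pick-and-place = 33.
→ y_solder = 3 and y_pick-and-place = 3.
Δz = y_pick-and-place·Δb = 3 × (-6) = -18, so new z* = 1386 − 18 = 1368.

1368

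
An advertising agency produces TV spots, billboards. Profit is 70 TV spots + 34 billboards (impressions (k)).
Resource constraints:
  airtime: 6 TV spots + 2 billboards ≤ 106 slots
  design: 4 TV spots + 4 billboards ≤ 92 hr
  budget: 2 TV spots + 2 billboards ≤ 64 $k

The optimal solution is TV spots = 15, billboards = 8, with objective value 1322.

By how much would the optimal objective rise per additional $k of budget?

Check each constraint at x*: airtime 106/106 (tight); design 92/92 (tight); budget 46/64 (slack 18).
Since budget is not tight, its dual is 0.
The binding rows give the dual system: 6·y_airtime + 4·y_design = 70 and 2·y_airtime + 4·y_design = 34.
This yields shadow prices y_airtime = 9, y_design = 4.
Shadow price of budget = 0.

0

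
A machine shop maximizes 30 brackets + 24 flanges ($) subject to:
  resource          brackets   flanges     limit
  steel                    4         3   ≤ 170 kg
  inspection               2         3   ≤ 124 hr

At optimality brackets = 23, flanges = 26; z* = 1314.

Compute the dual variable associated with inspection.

At the optimum: steel uses 170 of 170 (binding); inspection uses 124 of 124 (binding).
Dual feasibility on the basic columns requires 4·y_steel + 2·y_inspection = 30, 3·y_steel + 3·y_inspection = 24.
→ y_steel = 7 and y_inspection = 1.
Shadow price of inspection = 1.

1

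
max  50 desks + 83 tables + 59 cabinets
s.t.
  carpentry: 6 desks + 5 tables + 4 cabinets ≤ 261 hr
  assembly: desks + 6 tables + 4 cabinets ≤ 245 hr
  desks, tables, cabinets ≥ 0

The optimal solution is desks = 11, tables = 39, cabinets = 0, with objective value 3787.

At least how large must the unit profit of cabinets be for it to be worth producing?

At the optimum: carpentry uses 261 of 261 (binding); assembly uses 245 of 245 (binding).
The binding rows give the dual system: 6·y_carpentry + 1·y_assembly = 50 and 5·y_carpentry + 6·y_assembly = 83.
→ y_carpentry = 7 and y_assembly = 8.
cabinets enters the basis when its profit ≥ yᵀa₃ = 7·4 + 8·4 = 60.

60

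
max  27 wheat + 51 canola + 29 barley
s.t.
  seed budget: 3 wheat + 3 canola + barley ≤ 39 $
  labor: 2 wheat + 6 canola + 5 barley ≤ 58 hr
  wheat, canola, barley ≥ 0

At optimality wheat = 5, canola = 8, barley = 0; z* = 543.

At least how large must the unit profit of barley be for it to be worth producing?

35

At the optimum: seed budget uses 39 of 39 (binding); labor uses 58 of 58 (binding).
Dual feasibility on the basic columns requires 3·y_seed budget + 2·y_labor = 27, 3·y_seed budget + 6·y_labor = 51.
This yields shadow prices y_seed budget = 5, y_labor = 6.
barley enters the basis when its profit ≥ yᵀa₃ = 5·1 + 6·5 = 35.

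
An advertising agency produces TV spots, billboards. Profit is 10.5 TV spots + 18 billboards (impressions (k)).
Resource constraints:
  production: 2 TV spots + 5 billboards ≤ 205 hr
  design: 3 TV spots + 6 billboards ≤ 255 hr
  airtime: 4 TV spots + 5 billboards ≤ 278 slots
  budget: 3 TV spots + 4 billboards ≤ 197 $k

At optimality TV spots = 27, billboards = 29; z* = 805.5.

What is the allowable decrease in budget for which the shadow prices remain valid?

Binding constraints: design, budget. The basis is B = [[3,6],[3,4]] with det -6.
Per unit decrease in budget, x* moves by d = (-1, 0.5).
The basis stays optimal until production becomes binding; allowable decrease = 12 $k.

12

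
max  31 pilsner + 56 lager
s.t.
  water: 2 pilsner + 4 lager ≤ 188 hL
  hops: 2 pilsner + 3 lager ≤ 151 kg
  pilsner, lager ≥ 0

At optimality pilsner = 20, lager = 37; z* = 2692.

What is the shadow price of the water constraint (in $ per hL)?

9.5

At the optimum: water uses 188 of 188 (binding); hops uses 151 of 151 (binding).
Dual feasibility on the basic columns requires 2·y_water + 2·y_hops = 31, 4·y_water + 3·y_hops = 56.
This yields shadow prices y_water = 9.5, y_hops = 6.
Shadow price of water = 9.5.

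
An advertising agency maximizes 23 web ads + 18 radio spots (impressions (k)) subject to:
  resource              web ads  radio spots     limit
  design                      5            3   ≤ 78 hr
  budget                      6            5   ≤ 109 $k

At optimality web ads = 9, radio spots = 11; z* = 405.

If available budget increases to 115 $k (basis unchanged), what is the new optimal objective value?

Check each constraint at x*: design 78/78 (tight); budget 109/109 (tight).
From A_Bᵀ y = c: 5·y_design + 6·y_budget = 23; 3·y_design + 5·y_budget = 18.
This yields shadow prices y_design = 1, y_budget = 3.
Δz = y_budget·Δb = 3 × (6) = 18, so new z* = 405 + 18 = 423.

423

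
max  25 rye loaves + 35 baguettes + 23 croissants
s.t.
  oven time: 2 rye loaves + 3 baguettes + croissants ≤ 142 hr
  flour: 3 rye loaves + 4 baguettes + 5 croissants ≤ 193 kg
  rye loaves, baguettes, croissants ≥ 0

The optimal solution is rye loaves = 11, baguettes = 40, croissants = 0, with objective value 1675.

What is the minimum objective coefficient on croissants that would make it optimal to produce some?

30

At the optimum: oven time uses 142 of 142 (binding); flour uses 193 of 193 (binding).
Dual feasibility on the basic columns requires 2·y_oven time + 3·y_flour = 25, 3·y_oven time + 4·y_flour = 35.
This yields shadow prices y_oven time = 5, y_flour = 5.
croissants enters the basis when its profit ≥ yᵀa₃ = 5·1 + 5·5 = 30.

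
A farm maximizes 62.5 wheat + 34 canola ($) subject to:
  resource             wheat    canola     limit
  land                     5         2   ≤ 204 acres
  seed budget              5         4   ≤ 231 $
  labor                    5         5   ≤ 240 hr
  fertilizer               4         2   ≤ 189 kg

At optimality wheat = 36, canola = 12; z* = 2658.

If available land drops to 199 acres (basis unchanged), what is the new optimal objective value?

Binding: land and labor. Non-binding: seed budget (3 unused), fertilizer (21 unused).
Since seed budget, fertilizer are not tight, their duals are 0.
Dual feasibility on the basic columns requires 5·y_land + 5·y_labor = 62.5, 2·y_land + 5·y_labor = 34.
This yields shadow prices y_land = 9.5, y_labor = 3.
Δz = y_land·Δb = 9.5 × (-5) = -47.5, so new z* = 2658 − 47.5 = 2610.5.

2610.5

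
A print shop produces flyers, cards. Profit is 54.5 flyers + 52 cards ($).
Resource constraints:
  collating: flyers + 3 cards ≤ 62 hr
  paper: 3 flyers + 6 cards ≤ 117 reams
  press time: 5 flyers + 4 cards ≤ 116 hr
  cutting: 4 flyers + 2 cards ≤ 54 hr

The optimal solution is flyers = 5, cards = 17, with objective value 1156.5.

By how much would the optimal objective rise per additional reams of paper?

5.5

Binding: paper and cutting. Non-binding: collating (6 unused), press time (23 unused).
Since collating, press time are not tight, their duals are 0.
From A_Bᵀ y = c: 3·y_paper + 4·y_cutting = 54.5; 6·y_paper + 2·y_cutting = 52.
This yields shadow prices y_paper = 5.5, y_cutting = 9.5.
Shadow price of paper = 5.5.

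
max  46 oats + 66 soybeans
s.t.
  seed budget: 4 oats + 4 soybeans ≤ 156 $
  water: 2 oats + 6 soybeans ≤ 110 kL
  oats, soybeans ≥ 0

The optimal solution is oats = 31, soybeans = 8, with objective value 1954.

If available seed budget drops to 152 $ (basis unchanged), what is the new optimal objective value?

Check each constraint at x*: seed budget 156/156 (tight); water 110/110 (tight).
The binding rows give the dual system: 4·y_seed budget + 2·y_water = 46 and 4·y_seed budget + 6·y_water = 66.
→ y_seed budget = 9 and y_water = 5.
Δz = y_seed budget·Δb = 9 × (-4) = -36, so new z* = 1954 − 36 = 1918.

1918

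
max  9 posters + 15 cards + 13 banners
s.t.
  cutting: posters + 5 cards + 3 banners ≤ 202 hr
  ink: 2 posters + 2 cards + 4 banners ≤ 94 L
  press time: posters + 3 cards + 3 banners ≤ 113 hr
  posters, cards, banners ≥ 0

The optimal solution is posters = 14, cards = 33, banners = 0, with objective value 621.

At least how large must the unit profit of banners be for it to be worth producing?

21

Binding: ink and press time. Non-binding: cutting (23 unused).
By complementary slackness, y = 0 for the non-binding constraint.
From A_Bᵀ y = c: 2·y_ink + 1·y_press time = 9; 2·y_ink + 3·y_press time = 15.
This yields shadow prices y_ink = 3, y_press time = 3.
banners enters the basis when its profit ≥ yᵀa₃ = 3·4 + 3·3 = 21.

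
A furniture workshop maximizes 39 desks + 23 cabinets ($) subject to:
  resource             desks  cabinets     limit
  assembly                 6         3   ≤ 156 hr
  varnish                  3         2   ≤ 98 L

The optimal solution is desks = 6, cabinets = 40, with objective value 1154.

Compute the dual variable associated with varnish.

7

Both assembly and varnish are binding at x*.
From A_Bᵀ y = c: 6·y_assembly + 3·y_varnish = 39; 3·y_assembly + 2·y_varnish = 23.
Solving: y_assembly = 3, y_varnish = 7.
Shadow price of varnish = 7.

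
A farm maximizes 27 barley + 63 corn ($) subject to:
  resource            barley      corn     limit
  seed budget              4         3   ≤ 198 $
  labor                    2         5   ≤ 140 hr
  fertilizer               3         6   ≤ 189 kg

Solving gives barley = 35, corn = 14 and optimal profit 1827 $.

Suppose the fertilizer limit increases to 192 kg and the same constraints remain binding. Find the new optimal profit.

Binding: labor and fertilizer. Non-binding: seed budget (16 unused).
Since seed budget is not tight, its dual is 0.
The binding rows give the dual system: 2·y_labor + 3·y_fertilizer = 27 and 5·y_labor + 6·y_fertilizer = 63.
Solving: y_labor = 9, y_fertilizer = 3.
Δz = y_fertilizer·Δb = 3 × (3) = 9, so new z* = 1827 + 9 = 1836.

1836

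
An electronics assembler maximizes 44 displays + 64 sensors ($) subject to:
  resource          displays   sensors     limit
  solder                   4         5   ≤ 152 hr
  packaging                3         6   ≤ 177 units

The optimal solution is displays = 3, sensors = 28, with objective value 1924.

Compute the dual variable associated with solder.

Check each constraint at x*: solder 152/152 (tight); packaging 177/177 (tight).
From A_Bᵀ y = c: 4·y_solder + 3·y_packaging = 44; 5·y_solder + 6·y_packaging = 64.
→ y_solder = 8 and y_packaging = 4.
Shadow price of solder = 8.

8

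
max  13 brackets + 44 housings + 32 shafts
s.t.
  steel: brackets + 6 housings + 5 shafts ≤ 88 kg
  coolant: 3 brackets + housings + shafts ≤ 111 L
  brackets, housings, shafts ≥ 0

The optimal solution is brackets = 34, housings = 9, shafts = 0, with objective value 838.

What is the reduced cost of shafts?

Both steel and coolant are binding at x*.
Dual feasibility on the basic columns requires 1·y_steel + 3·y_coolant = 13, 6·y_steel + 1·y_coolant = 44.
→ y_steel = 7 and y_coolant = 2.
Reduced cost of shafts: c₃ − yᵀa₃ = 32 − (7·5 + 2·1) = 32 − 37 = -5.

-5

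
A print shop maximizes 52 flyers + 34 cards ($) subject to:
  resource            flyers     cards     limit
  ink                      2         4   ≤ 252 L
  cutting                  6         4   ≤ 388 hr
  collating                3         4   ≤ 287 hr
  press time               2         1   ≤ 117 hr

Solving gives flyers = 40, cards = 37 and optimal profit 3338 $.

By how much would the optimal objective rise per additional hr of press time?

Check each constraint at x*: ink 228/252 (slack 24); cutting 388/388 (tight); collating 268/287 (slack 19); press time 117/117 (tight).
Slack constraints have shadow price 0 (complementary slackness).
From A_Bᵀ y = c: 6·y_cutting + 2·y_press time = 52; 4·y_cutting + 1·y_press time = 34.
Solving: y_cutting = 8, y_press time = 2.
Shadow price of press time = 2.

2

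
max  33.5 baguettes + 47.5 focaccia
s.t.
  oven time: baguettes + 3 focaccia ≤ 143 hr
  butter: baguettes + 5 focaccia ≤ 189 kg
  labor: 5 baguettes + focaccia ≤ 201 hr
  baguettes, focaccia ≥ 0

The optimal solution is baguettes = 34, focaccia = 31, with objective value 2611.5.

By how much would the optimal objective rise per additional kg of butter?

8.5

Check each constraint at x*: oven time 127/143 (slack 16); butter 189/189 (tight); labor 201/201 (tight).
By complementary slackness, y = 0 for the non-binding constraint.
The binding rows give the dual system: 1·y_butter + 5·y_labor = 33.5 and 5·y_butter + 1·y_labor = 47.5.
Solving: y_butter = 8.5, y_labor = 5.
Shadow price of butter = 8.5.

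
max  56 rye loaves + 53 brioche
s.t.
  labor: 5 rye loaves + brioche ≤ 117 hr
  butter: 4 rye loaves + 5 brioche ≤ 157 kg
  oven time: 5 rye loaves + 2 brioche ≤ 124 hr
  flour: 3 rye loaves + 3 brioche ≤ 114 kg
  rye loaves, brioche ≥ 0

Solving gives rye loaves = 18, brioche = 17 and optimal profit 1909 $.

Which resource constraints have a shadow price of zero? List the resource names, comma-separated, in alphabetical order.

labor: 107/117 (slack 10)
butter: 157/157 (binding)
oven time: 124/124 (binding)
flour: 105/114 (slack 9)
By complementary slackness, a constraint with positive slack has shadow price 0 → flour, labor.

flour, labor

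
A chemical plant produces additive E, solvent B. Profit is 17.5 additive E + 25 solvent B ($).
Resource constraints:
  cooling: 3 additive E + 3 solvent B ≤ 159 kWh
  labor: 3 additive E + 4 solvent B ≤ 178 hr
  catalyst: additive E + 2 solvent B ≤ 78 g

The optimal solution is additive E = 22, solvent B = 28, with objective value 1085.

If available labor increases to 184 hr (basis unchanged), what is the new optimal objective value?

1115

At the optimum: cooling uses 150 of 159 (slack = 9); labor uses 178 of 178 (binding); catalyst uses 78 of 78 (binding).
By complementary slackness, y = 0 for the non-binding constraint.
Dual feasibility on the basic columns requires 3·y_labor + 1·y_catalyst = 17.5, 4·y_labor + 2·y_catalyst = 25.
Solving: y_labor = 5, y_catalyst = 2.5.
Δz = y_labor·Δb = 5 × (6) = 30, so new z* = 1085 + 30 = 1115.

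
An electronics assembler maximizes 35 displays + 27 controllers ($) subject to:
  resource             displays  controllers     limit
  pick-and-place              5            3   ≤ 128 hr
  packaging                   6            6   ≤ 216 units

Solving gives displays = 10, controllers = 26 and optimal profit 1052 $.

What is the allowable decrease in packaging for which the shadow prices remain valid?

62.4

Binding constraints: pick-and-place, packaging. The basis is B = [[5,3],[6,6]] with det 12.
Per unit decrease in packaging, x* moves by d = (0.25, -0.4167).
The basis stays optimal until controllers reaches 0; allowable decrease = 62.4 units.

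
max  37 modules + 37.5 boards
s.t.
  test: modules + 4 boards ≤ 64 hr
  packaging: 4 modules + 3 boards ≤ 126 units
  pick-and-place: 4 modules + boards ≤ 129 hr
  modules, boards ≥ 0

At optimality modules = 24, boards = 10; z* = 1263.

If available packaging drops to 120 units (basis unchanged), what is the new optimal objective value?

Binding: test and packaging. Non-binding: pick-and-place (23 unused).
By complementary slackness, y = 0 for the non-binding constraint.
The binding rows give the dual system: 1·y_test + 4·y_packaging = 37 and 4·y_test + 3·y_packaging = 37.5.
This yields shadow prices y_test = 3, y_packaging = 8.5.
Δz = y_packaging·Δb = 8.5 × (-6) = -51, so new z* = 1263 − 51 = 1212.

1212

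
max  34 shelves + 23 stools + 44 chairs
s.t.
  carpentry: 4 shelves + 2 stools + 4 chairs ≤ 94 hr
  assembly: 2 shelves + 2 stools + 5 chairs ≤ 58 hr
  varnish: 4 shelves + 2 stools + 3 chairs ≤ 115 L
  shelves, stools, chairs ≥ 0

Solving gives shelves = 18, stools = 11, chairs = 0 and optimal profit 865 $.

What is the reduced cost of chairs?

-8

Binding: carpentry and assembly. Non-binding: varnish (21 unused).
Slack constraints have shadow price 0 (complementary slackness).
The binding rows give the dual system: 4·y_carpentry + 2·y_assembly = 34 and 2·y_carpentry + 2·y_assembly = 23.
→ y_carpentry = 5.5 and y_assembly = 6.
Reduced cost of chairs: c₃ − yᵀa₃ = 44 − (5.5·4 + 6·5) = 44 − 52 = -8.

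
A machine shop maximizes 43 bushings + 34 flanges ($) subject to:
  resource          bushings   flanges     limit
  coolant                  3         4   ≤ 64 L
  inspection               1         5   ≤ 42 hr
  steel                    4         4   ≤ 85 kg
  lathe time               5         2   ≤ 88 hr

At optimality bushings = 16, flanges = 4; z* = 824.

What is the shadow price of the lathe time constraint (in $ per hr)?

Check each constraint at x*: coolant 64/64 (tight); inspection 36/42 (slack 6); steel 80/85 (slack 5); lathe time 88/88 (tight).
By complementary slackness, y = 0 for the non-binding constraints.
The binding rows give the dual system: 3·y_coolant + 5·y_lathe time = 43 and 4·y_coolant + 2·y_lathe time = 34.
Solving: y_coolant = 6, y_lathe time = 5.
Shadow price of lathe time = 5.

5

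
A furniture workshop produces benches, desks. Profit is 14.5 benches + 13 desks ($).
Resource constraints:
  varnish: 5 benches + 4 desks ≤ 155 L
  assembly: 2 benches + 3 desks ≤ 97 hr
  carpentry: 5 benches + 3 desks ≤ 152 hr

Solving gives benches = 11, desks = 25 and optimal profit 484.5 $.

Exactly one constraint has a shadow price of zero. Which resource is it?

carpentry

varnish: 155/155 (binding)
assembly: 97/97 (binding)
carpentry: 130/152 (slack 22)
By complementary slackness, a constraint with positive slack has shadow price 0 → carpentry.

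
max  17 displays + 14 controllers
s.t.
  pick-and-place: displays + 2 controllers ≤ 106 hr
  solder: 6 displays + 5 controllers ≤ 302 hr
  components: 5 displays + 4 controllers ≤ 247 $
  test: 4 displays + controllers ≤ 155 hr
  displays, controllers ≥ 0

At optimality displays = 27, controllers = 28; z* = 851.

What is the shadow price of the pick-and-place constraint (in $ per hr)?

Binding: solder and components. Non-binding: pick-and-place (23 unused), test (19 unused).
Slack constraints have shadow price 0 (complementary slackness).
Dual feasibility on the basic columns requires 6·y_solder + 5·y_components = 17, 5·y_solder + 4·y_components = 14.
→ y_solder = 2 and y_components = 1.
Shadow price of pick-and-place = 0.

0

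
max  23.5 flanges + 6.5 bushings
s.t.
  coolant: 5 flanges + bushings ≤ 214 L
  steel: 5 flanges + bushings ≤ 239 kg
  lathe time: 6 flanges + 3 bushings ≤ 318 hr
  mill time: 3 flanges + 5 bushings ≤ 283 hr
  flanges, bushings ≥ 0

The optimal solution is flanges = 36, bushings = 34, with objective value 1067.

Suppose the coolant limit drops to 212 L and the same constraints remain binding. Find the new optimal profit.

1060

Check each constraint at x*: coolant 214/214 (tight); steel 214/239 (slack 25); lathe time 318/318 (tight); mill time 278/283 (slack 5).
Slack constraints have shadow price 0 (complementary slackness).
Dual feasibility on the basic columns requires 5·y_coolant + 6·y_lathe time = 23.5, 1·y_coolant + 3·y_lathe time = 6.5.
→ y_coolant = 3.5 and y_lathe time = 1.
Δz = y_coolant·Δb = 3.5 × (-2) = -7, so new z* = 1067 − 7 = 1060.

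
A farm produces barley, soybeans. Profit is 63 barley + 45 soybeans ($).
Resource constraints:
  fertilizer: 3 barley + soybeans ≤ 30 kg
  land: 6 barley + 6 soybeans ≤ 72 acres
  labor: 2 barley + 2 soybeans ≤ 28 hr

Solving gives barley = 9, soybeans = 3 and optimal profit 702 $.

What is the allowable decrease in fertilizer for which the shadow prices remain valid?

Binding constraints: fertilizer, land. The basis is B = [[3,1],[6,6]] with det 12.
Per unit decrease in fertilizer, x* moves by d = (-0.5, 0.5).
The basis stays optimal until barley reaches 0; allowable decrease = 18 kg.

18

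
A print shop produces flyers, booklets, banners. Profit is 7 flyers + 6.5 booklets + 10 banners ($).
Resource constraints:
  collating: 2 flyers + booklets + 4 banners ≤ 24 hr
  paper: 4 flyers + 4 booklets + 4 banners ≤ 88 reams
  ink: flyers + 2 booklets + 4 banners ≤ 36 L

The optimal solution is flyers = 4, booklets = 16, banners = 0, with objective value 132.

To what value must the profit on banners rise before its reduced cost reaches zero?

18

Check each constraint at x*: collating 24/24 (tight); paper 80/88 (slack 8); ink 36/36 (tight).
Since paper is not tight, its dual is 0.
Dual feasibility on the basic columns requires 2·y_collating + 1·y_ink = 7, 1·y_collating + 2·y_ink = 6.5.
Solving: y_collating = 2.5, y_ink = 2.
banners enters the basis when its profit ≥ yᵀa₃ = 2.5·4 + 2·4 = 18.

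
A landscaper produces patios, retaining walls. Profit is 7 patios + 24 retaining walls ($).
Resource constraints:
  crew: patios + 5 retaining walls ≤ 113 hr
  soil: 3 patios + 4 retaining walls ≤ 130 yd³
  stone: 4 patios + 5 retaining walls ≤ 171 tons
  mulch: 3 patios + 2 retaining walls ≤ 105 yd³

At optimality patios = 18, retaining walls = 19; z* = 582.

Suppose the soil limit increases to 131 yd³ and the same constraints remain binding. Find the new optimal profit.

583

Binding: crew and soil. Non-binding: stone (4 unused), mulch (13 unused).
Since stone, mulch are not tight, their duals are 0.
The binding rows give the dual system: 1·y_crew + 3·y_soil = 7 and 5·y_crew + 4·y_soil = 24.
Solving: y_crew = 4, y_soil = 1.
Δz = y_soil·Δb = 1 × (1) = 1, so new z* = 582 + 1 = 583.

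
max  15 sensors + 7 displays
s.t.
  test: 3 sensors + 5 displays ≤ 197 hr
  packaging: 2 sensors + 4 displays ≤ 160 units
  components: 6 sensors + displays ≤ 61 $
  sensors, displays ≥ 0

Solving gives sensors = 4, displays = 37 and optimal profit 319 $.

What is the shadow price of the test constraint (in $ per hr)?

1

Check each constraint at x*: test 197/197 (tight); packaging 156/160 (slack 4); components 61/61 (tight).
By complementary slackness, y = 0 for the non-binding constraint.
The binding rows give the dual system: 3·y_test + 6·y_components = 15 and 5·y_test + 1·y_components = 7.
This yields shadow prices y_test = 1, y_components = 2.
Shadow price of test = 1.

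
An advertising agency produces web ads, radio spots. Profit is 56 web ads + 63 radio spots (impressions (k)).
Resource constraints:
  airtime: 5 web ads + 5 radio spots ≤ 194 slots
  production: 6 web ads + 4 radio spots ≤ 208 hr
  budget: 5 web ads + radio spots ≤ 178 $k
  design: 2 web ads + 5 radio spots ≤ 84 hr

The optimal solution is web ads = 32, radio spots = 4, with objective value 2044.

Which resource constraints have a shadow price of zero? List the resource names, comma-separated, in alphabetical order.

airtime, budget

airtime: 180/194 (slack 14)
production: 208/208 (binding)
budget: 164/178 (slack 14)
design: 84/84 (binding)
By complementary slackness, a constraint with positive slack has shadow price 0 → airtime, budget.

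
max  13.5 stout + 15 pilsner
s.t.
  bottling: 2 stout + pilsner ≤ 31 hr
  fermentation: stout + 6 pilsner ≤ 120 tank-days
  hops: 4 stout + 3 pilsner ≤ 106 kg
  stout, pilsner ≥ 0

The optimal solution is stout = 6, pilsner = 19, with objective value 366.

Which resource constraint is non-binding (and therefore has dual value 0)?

hops

bottling: 31/31 (binding)
fermentation: 120/120 (binding)
hops: 81/106 (slack 25)
By complementary slackness, a constraint with positive slack has shadow price 0 → hops.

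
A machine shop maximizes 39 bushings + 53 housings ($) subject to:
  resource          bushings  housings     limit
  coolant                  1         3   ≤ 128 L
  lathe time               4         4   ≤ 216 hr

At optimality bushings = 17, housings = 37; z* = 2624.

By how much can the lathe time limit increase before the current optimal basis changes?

Binding constraints: coolant, lathe time. The basis is B = [[1,3],[4,4]] with det -8.
Per unit increase in lathe time, x* moves by d = (0.375, -0.125).
The basis stays optimal until housings reaches 0; allowable increase = 296 hr.

296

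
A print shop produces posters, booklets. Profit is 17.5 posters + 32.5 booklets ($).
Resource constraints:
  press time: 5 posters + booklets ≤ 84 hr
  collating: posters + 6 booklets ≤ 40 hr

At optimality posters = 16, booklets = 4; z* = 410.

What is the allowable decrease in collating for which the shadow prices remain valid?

Binding constraints: press time, collating. The basis is B = [[5,1],[1,6]] with det 29.
Per unit decrease in collating, x* moves by d = (0.0345, -0.1724).
The basis stays optimal until booklets reaches 0; allowable decrease = 23.2 hr.

23.2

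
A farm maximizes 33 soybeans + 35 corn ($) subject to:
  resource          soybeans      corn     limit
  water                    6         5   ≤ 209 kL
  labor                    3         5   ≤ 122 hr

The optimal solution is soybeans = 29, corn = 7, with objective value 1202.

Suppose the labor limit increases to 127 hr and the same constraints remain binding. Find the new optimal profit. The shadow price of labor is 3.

Δb = 5, so new z* = 1202 + (3)·(5) = 1202 + 15 = 1217.

1217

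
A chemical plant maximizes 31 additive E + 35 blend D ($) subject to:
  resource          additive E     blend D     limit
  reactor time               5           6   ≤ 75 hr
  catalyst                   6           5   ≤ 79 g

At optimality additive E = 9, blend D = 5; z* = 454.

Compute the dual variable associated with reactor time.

5

Both reactor time and catalyst are binding at x*.
Dual feasibility on the basic columns requires 5·y_reactor time + 6·y_catalyst = 31, 6·y_reactor time + 5·y_catalyst = 35.
→ y_reactor time = 5 and y_catalyst = 1.
Shadow price of reactor time = 5.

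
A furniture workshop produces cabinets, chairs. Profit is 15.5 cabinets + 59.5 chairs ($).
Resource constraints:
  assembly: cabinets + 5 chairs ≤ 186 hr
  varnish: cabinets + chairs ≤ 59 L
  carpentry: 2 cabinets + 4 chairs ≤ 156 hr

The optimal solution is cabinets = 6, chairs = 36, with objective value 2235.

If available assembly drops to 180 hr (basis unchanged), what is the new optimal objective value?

At the optimum: assembly uses 186 of 186 (binding); varnish uses 42 of 59 (slack = 17); carpentry uses 156 of 156 (binding).
Since varnish is not tight, its dual is 0.
The binding rows give the dual system: 1·y_assembly + 2·y_carpentry = 15.5 and 5·y_assembly + 4·y_carpentry = 59.5.
→ y_assembly = 9.5 and y_carpentry = 3.
Δz = y_assembly·Δb = 9.5 × (-6) = -57, so new z* = 2235 − 57 = 2178.

2178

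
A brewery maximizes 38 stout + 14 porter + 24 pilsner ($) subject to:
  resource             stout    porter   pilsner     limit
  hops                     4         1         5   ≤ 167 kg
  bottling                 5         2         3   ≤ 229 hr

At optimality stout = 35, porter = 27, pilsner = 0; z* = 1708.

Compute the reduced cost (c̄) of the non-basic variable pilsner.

-4

At the optimum: hops uses 167 of 167 (binding); bottling uses 229 of 229 (binding).
The binding rows give the dual system: 4·y_hops + 5·y_bottling = 38 and 1·y_hops + 2·y_bottling = 14.
Solving: y_hops = 2, y_bottling = 6.
Reduced cost of pilsner: c₃ − yᵀa₃ = 24 − (2·5 + 6·3) = 24 − 28 = -4.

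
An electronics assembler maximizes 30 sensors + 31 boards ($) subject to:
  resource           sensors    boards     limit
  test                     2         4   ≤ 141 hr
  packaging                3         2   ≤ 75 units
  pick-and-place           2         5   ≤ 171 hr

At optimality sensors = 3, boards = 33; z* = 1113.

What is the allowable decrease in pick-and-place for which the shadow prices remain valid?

Binding constraints: packaging, pick-and-place. The basis is B = [[3,2],[2,5]] with det 11.
Per unit decrease in pick-and-place, x* moves by d = (0.1818, -0.2727).
The basis stays optimal until boards reaches 0; allowable decrease = 121 hr.

121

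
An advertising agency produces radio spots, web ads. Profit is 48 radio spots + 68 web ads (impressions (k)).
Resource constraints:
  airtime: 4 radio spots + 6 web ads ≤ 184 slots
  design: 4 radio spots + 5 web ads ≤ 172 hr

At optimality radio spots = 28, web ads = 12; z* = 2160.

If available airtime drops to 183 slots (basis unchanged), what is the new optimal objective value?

2152

At the optimum: airtime uses 184 of 184 (binding); design uses 172 of 172 (binding).
From A_Bᵀ y = c: 4·y_airtime + 4·y_design = 48; 6·y_airtime + 5·y_design = 68.
→ y_airtime = 8 and y_design = 4.
Δz = y_airtime·Δb = 8 × (-1) = -8, so new z* = 2160 − 8 = 2152.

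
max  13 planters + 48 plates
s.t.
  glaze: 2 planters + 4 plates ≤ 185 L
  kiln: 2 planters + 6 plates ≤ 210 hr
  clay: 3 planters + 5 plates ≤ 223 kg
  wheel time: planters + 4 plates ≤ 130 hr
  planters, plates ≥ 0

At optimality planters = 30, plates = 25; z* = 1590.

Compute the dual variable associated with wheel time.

9

Binding: kiln and wheel time. Non-binding: glaze (25 unused), clay (8 unused).
Since glaze, clay are not tight, their duals are 0.
From A_Bᵀ y = c: 2·y_kiln + 1·y_wheel time = 13; 6·y_kiln + 4·y_wheel time = 48.
Solving: y_kiln = 2, y_wheel time = 9.
Shadow price of wheel time = 9.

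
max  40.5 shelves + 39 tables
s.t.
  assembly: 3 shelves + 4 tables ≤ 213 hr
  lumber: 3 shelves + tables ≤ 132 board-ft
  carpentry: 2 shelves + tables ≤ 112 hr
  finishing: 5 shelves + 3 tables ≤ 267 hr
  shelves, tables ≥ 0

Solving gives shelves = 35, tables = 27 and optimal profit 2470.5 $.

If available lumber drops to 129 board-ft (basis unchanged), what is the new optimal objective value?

At the optimum: assembly uses 213 of 213 (binding); lumber uses 132 of 132 (binding); carpentry uses 97 of 112 (slack = 15); finishing uses 256 of 267 (slack = 11).
Slack constraints have shadow price 0 (complementary slackness).
From A_Bᵀ y = c: 3·y_assembly + 3·y_lumber = 40.5; 4·y_assembly + 1·y_lumber = 39.
This yields shadow prices y_assembly = 8.5, y_lumber = 5.
Δz = y_lumber·Δb = 5 × (-3) = -15, so new z* = 2470.5 − 15 = 2455.5.

2455.5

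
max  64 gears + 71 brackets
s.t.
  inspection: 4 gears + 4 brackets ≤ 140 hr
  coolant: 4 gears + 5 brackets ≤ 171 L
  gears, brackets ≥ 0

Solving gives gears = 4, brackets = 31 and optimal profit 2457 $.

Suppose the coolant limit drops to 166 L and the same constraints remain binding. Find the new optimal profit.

2422

At the optimum: inspection uses 140 of 140 (binding); coolant uses 171 of 171 (binding).
From A_Bᵀ y = c: 4·y_inspection + 4·y_coolant = 64; 4·y_inspection + 5·y_coolant = 71.
Solving: y_inspection = 9, y_coolant = 7.
Δz = y_coolant·Δb = 7 × (-5) = -35, so new z* = 2457 − 35 = 2422.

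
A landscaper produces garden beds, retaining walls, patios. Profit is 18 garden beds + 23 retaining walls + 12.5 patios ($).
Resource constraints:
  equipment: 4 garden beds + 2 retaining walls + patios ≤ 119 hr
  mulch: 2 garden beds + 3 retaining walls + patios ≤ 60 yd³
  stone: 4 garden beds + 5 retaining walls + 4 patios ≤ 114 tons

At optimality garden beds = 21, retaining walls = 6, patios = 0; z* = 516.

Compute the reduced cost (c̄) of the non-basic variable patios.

At the optimum: equipment uses 96 of 119 (slack = 23); mulch uses 60 of 60 (binding); stone uses 114 of 114 (binding).
Slack constraints have shadow price 0 (complementary slackness).
The binding rows give the dual system: 2·y_mulch + 4·y_stone = 18 and 3·y_mulch + 5·y_stone = 23.
Solving: y_mulch = 1, y_stone = 4.
Reduced cost of patios: c₃ − yᵀa₃ = 12.5 − (1·1 + 4·4) = 12.5 − 17 = -4.5.

-4.5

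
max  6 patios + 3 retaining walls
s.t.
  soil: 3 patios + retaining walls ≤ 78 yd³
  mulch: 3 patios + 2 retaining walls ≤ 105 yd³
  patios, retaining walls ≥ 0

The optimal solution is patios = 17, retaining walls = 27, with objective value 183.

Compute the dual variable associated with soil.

1

Both soil and mulch are binding at x*.
Dual feasibility on the basic columns requires 3·y_soil + 3·y_mulch = 6, 1·y_soil + 2·y_mulch = 3.
→ y_soil = 1 and y_mulch = 1.
Shadow price of soil = 1.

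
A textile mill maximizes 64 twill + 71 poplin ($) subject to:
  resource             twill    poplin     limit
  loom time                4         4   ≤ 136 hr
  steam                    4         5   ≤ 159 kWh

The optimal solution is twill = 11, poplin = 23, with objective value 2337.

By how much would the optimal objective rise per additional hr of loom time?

9

Check each constraint at x*: loom time 136/136 (tight); steam 159/159 (tight).
The binding rows give the dual system: 4·y_loom time + 4·y_steam = 64 and 4·y_loom time + 5·y_steam = 71.
This yields shadow prices y_loom time = 9, y_steam = 7.
Shadow price of loom time = 9.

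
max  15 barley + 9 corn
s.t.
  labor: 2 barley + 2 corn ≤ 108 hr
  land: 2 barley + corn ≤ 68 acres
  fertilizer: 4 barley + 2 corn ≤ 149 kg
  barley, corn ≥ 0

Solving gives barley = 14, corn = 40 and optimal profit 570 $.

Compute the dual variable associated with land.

Binding: labor and land. Non-binding: fertilizer (13 unused).
Since fertilizer is not tight, its dual is 0.
From A_Bᵀ y = c: 2·y_labor + 2·y_land = 15; 2·y_labor + 1·y_land = 9.
→ y_labor = 1.5 and y_land = 6.
Shadow price of land = 6.

6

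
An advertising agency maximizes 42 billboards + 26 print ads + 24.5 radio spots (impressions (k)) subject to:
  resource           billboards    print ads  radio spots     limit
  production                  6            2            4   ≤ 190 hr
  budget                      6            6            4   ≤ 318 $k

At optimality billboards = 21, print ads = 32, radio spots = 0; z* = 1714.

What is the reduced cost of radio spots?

-3.5

Both production and budget are binding at x*.
From A_Bᵀ y = c: 6·y_production + 6·y_budget = 42; 2·y_production + 6·y_budget = 26.
→ y_production = 4 and y_budget = 3.
Reduced cost of radio spots: c₃ − yᵀa₃ = 24.5 − (4·4 + 3·4) = 24.5 − 28 = -3.5.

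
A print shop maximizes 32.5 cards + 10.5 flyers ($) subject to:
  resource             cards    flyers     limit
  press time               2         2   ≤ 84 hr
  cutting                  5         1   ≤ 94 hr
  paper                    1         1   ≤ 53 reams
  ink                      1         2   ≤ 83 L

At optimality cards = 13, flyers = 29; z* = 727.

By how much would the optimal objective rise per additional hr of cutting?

At the optimum: press time uses 84 of 84 (binding); cutting uses 94 of 94 (binding); paper uses 42 of 53 (slack = 11); ink uses 71 of 83 (slack = 12).
Slack constraints have shadow price 0 (complementary slackness).
Dual feasibility on the basic columns requires 2·y_press time + 5·y_cutting = 32.5, 2·y_press time + 1·y_cutting = 10.5.
→ y_press time = 2.5 and y_cutting = 5.5.
Shadow price of cutting = 5.5.

5.5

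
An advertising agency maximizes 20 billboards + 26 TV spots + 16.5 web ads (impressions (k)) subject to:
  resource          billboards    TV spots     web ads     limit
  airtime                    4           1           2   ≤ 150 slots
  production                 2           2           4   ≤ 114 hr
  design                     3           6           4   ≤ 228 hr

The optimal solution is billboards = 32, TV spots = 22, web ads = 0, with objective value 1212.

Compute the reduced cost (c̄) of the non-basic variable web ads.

At the optimum: airtime uses 150 of 150 (binding); production uses 108 of 114 (slack = 6); design uses 228 of 228 (binding).
Since production is not tight, its dual is 0.
The binding rows give the dual system: 4·y_airtime + 3·y_design = 20 and 1·y_airtime + 6·y_design = 26.
Solving: y_airtime = 2, y_design = 4.
Reduced cost of web ads: c₃ − yᵀa₃ = 16.5 − (2·2 + 4·4) = 16.5 − 20 = -3.5.

-3.5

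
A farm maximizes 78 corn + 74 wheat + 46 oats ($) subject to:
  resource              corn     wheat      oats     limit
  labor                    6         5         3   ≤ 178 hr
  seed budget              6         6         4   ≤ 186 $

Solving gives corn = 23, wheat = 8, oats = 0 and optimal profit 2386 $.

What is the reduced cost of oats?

-2

Both labor and seed budget are binding at x*.
The binding rows give the dual system: 6·y_labor + 6·y_seed budget = 78 and 5·y_labor + 6·y_seed budget = 74.
Solving: y_labor = 4, y_seed budget = 9.
Reduced cost of oats: c₃ − yᵀa₃ = 46 − (4·3 + 9·4) = 46 − 48 = -2.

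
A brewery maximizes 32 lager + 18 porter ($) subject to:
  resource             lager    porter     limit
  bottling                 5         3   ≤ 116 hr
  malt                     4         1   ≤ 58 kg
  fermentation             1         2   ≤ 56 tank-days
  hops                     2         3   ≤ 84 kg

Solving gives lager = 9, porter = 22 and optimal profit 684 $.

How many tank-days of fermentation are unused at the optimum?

fermentation used = 1·9 + 2·22 = 53; slack = 56 − 53 = 3.

3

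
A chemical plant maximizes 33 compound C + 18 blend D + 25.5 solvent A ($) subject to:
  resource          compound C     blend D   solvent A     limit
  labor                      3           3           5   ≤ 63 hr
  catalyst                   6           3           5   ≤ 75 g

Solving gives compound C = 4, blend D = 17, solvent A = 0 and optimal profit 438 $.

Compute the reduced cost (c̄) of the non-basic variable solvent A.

At the optimum: labor uses 63 of 63 (binding); catalyst uses 75 of 75 (binding).
From A_Bᵀ y = c: 3·y_labor + 6·y_catalyst = 33; 3·y_labor + 3·y_catalyst = 18.
→ y_labor = 1 and y_catalyst = 5.
Reduced cost of solvent A: c₃ − yᵀa₃ = 25.5 − (1·5 + 5·5) = 25.5 − 30 = -4.5.

-4.5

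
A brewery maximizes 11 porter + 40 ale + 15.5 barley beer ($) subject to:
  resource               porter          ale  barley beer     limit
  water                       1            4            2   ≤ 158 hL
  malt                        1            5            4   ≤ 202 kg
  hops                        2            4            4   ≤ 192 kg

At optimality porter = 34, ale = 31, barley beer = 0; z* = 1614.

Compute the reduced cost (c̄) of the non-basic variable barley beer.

-6.5

Binding: water and hops. Non-binding: malt (13 unused).
By complementary slackness, y = 0 for the non-binding constraint.
The binding rows give the dual system: 1·y_water + 2·y_hops = 11 and 4·y_water + 4·y_hops = 40.
This yields shadow prices y_water = 9, y_hops = 1.
Reduced cost of barley beer: c₃ − yᵀa₃ = 15.5 − (9·2 + 1·4) = 15.5 − 22 = -6.5.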